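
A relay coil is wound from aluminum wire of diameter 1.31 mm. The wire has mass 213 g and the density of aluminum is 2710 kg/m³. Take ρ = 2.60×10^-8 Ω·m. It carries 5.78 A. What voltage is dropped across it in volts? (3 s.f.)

6.50 V

A = π(d/2)² = π(6.5500e-04 m)² = 1.3478e-06 m²
L = m/(density·A) = 0.213/(2710×1.3478e-06) = 58.31 m
R = ρL/A = (2.60×10^-8)(58.31)/(1.3478e-06) = 1.125 Ω
V = IR = 5.78 × 1.125 = 6.50 V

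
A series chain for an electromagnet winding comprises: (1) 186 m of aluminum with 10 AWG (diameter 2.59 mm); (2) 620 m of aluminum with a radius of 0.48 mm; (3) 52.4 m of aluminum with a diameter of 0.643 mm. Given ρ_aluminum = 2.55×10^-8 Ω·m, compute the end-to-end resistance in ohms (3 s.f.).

Seg 1: A = π(2.59/2 mm)² = π(1.2950e-03 m)² = 5.269e-06 m²
R_1 = (2.55×10^-8)(186)/(5.269e-06) = 0.9003 Ω
Seg 2: A = πr² = π(4.8000e-04 m)² = 7.238e-07 m²
R_2 = (2.55×10^-8)(620)/(7.238e-07) = 21.84 Ω
Seg 3: A = π(d/2)² = π(3.2150e-04 m)² = 3.247e-07 m²
R_3 = (2.55×10^-8)(52.4)/(3.247e-07) = 4.115 Ω
R_total = R_1 + R_2 + R_3 = 26.9 Ω

26.9 Ω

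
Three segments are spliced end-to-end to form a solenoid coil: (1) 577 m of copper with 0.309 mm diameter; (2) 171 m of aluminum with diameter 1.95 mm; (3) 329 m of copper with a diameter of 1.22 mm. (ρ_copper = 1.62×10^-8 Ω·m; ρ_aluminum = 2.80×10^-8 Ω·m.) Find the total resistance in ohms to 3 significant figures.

Seg 1: A = π(d/2)² = π(1.5450e-04 m)² = 7.499e-08 m²
R_1 = (1.62×10^-8)(577)/(7.499e-08) = 124.6 Ω
Seg 2: A = π(d/2)² = π(9.7500e-04 m)² = 2.986e-06 m²
R_2 = (2.80×10^-8)(171)/(2.986e-06) = 1.603 Ω
Seg 3: A = π(d/2)² = π(6.1000e-04 m)² = 1.169e-06 m²
R_3 = (1.62×10^-8)(329)/(1.169e-06) = 4.559 Ω
R_total = R_1 + R_2 + R_3 = 131 Ω

131 Ω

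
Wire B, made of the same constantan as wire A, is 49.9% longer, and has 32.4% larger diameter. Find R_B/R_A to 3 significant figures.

R ∝ L/d², so R_B/R_A = (1 + 49.9/100) × (1 + 32.4/100)⁻²
= 1.499 × 0.5705 = 0.855

0.855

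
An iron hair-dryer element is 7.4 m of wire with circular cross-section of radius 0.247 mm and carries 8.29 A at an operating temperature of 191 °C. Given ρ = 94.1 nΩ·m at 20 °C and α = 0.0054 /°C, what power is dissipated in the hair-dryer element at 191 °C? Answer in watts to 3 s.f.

480 W

ρ = 94.1 nΩ·m = 9.41×10^-8 Ω·m
A = πr² = π(2.4700e-04 m)² = 1.917e-07 m²
R₍20₎ = ρL/A = (9.41×10^-8)(7.4)/(1.917e-07) = 3.633 Ω
R₍191₎ = R₍20₎(1 + αΔT) = 3.633 × (1 + 0.0054×171) = 6.988 Ω
P = I²R = (8.29)² × 6.988 = 480 W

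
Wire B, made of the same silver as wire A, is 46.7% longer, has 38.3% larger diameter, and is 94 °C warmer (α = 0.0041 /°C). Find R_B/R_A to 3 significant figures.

1.06

R ∝ ρL/d² with ρ ∝ (1+αΔT), so R_B/R_A = (1 + 46.7/100) × (1 + 38.3/100)⁻² × (1 + 0.0041×94)
= 1.467 × 0.5228 × 1.385 = 1.06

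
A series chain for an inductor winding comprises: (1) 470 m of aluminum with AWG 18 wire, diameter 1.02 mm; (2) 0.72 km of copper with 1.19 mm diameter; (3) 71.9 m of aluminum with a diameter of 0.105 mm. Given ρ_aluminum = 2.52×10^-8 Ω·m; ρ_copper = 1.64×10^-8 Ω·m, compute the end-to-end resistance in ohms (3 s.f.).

234 Ω

Seg 1: A = π(1.02/2 mm)² = π(5.1000e-04 m)² = 8.171e-07 m²
R_1 = (2.52×10^-8)(470)/(8.171e-07) = 14.49 Ω
Seg 2: A = π(d/2)² = π(5.9500e-04 m)² = 1.112e-06 m²
R_2 = (1.64×10^-8)(720)/(1.112e-06) = 10.62 Ω
Seg 3: A = π(d/2)² = π(5.2500e-05 m)² = 8.659e-09 m²
R_3 = (2.52×10^-8)(71.9)/(8.659e-09) = 209.2 Ω
R_total = R_1 + R_2 + R_3 = 234 Ω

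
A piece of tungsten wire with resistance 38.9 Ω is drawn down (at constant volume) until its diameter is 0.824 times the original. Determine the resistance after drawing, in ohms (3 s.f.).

Volume constant ⇒ L' = L/r² with r = 0.824. R' = ρL'/A' = ρ(L/r²)/(πr²d₀²/4) = R/r⁴.
R' = 2.169 × 38.9 = 84.4 Ω

84.4 Ω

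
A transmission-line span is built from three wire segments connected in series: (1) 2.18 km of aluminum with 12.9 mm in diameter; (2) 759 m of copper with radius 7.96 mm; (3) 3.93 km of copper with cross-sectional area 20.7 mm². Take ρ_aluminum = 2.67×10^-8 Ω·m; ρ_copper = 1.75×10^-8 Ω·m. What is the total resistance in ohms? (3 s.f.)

3.83 Ω

Seg 1: A = π(d/2)² = π(6.4500e-03 m)² = 1.307e-04 m²
R_1 = (2.67×10^-8)(2180)/(1.307e-04) = 0.4453 Ω
Seg 2: A = πr² = π(7.9600e-03 m)² = 1.991e-04 m²
R_2 = (1.75×10^-8)(759)/(1.991e-04) = 0.06673 Ω
Seg 3: A = 20.7 mm² = 2.070e-05 m²
R_3 = (1.75×10^-8)(3930)/(2.070e-05) = 3.322 Ω
R_total = R_1 + R_2 + R_3 = 3.83 Ω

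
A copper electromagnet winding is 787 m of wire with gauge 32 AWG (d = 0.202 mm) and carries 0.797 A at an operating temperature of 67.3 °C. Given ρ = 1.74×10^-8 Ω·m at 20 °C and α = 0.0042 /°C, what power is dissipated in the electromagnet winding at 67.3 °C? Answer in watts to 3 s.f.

325 W

A = π(0.202/2 mm)² = π(1.0100e-04 m)² = 3.205e-08 m²
R₍20₎ = ρL/A = (1.74×10^-8)(787)/(3.205e-08) = 427.3 Ω
R₍67.3₎ = R₍20₎(1 + αΔT) = 427.3 × (1 + 0.0042×47.3) = 512.2 Ω
P = I²R = (0.797)² × 512.2 = 325 W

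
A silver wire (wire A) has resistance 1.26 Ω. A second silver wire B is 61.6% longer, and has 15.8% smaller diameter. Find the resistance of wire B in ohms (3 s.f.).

2.87 Ω

R ∝ L/d², so R_B/R_A = (1 + 61.6/100) × (1 − 15.8/100)⁻²
= 1.616 × 1.411 = 2.279
R_B = 2.279 × 1.26 = 2.87 Ω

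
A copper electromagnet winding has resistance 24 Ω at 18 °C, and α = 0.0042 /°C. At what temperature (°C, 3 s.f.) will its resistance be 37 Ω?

R = R₀(1 + α(T − T₀)) ⇒ T = T₀ + (R/R₀ − 1)/α
T = 18 + (37/24 − 1)/0.0042 = 18 + (0.5417)/0.0042 = 147 °C

147 °C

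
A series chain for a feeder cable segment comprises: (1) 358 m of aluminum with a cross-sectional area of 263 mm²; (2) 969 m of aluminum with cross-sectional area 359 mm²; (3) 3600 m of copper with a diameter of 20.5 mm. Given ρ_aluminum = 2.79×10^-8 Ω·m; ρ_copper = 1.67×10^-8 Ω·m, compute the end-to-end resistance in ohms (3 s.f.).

0.295 Ω

Seg 1: A = 263 mm² = 2.630e-04 m²
R_1 = (2.79×10^-8)(358)/(2.630e-04) = 0.03798 Ω
Seg 2: A = 359 mm² = 3.590e-04 m²
R_2 = (2.79×10^-8)(969)/(3.590e-04) = 0.07531 Ω
Seg 3: A = π(d/2)² = π(1.0250e-02 m)² = 3.301e-04 m²
R_3 = (1.67×10^-8)(3600)/(3.301e-04) = 0.1821 Ω
R_total = R_1 + R_2 + R_3 = 0.295 Ω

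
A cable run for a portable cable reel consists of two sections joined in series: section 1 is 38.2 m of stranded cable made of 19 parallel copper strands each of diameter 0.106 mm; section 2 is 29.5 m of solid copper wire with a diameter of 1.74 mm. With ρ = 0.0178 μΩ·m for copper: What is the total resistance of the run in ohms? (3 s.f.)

ρ = 0.0178 μΩ·m = 1.78×10^-8 Ω·m
Section 1: A_strand = π(5.3000e-05)² = 8.825e-09 m²; R₁ = ρL/(N·A_s) = (1.78×10^-8)(38.2)/(19×8.825e-09) = 4.055 Ω
Section 2: A = π(d/2)² = π(8.7000e-04 m)² = 2.378e-06 m²
R₂ = (1.78×10^-8)(29.5)/(2.378e-06) = 0.2208 Ω
R = R₁ + R₂ = 4.28 Ω

4.28 Ω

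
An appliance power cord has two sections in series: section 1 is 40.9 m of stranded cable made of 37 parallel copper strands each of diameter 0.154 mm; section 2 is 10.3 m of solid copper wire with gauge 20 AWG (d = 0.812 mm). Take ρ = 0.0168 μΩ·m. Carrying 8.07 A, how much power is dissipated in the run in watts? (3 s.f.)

86.7 W

ρ = 0.0168 μΩ·m = 1.68×10^-8 Ω·m
Section 1: A_strand = π(7.7000e-05)² = 1.863e-08 m²; R₁ = ρL/(N·A_s) = (1.68×10^-8)(40.9)/(37×1.863e-08) = 0.997 Ω
Section 2: A = π(0.812/2 mm)² = π(4.0600e-04 m)² = 5.178e-07 m²
R₂ = (1.68×10^-8)(10.3)/(5.178e-07) = 0.3342 Ω
R = R₁ + R₂ = 1.331 Ω
P = I²R = (8.07)² × 1.331 = 86.7 W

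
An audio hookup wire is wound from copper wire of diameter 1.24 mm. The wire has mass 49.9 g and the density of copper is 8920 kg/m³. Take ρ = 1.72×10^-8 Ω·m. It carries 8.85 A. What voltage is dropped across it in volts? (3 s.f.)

A = π(d/2)² = π(6.2000e-04 m)² = 1.2076e-06 m²
L = m/(density·A) = 0.0499/(8920×1.2076e-06) = 4.632 m
R = ρL/A = (1.72×10^-8)(4.632)/(1.2076e-06) = 0.06598 Ω
V = IR = 8.85 × 0.06598 = 0.584 V

0.584 V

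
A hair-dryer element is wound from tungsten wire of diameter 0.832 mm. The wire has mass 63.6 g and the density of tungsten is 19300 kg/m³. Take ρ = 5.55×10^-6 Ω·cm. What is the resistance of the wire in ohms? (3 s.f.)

0.619 Ω

ρ = 5.55×10^-6 Ω·cm = 5.55×10^-8 Ω·m
A = π(d/2)² = π(4.1600e-04 m)² = 5.4367e-07 m²
L = m/(density·A) = 0.0636/(19300×5.4367e-07) = 6.061 m
R = ρL/A = (5.55×10^-8)(6.061)/(5.4367e-07) = 0.619 Ω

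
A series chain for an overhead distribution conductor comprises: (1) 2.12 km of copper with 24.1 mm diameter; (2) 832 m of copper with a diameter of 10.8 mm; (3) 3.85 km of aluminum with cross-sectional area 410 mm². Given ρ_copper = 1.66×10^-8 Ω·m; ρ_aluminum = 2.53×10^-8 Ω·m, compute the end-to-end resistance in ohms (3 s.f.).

0.465 Ω

Seg 1: A = π(d/2)² = π(1.2050e-02 m)² = 4.562e-04 m²
R_1 = (1.66×10^-8)(2120)/(4.562e-04) = 0.07715 Ω
Seg 2: A = π(d/2)² = π(5.4000e-03 m)² = 9.161e-05 m²
R_2 = (1.66×10^-8)(832)/(9.161e-05) = 0.1508 Ω
Seg 3: A = 410 mm² = 4.100e-04 m²
R_3 = (2.53×10^-8)(3850)/(4.100e-04) = 0.2376 Ω
R_total = R_1 + R_2 + R_3 = 0.465 Ω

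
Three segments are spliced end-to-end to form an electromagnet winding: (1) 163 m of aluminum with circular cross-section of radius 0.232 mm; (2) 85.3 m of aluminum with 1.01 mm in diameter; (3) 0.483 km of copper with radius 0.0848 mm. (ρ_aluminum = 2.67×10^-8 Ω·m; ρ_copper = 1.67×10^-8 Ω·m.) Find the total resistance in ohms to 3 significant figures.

Seg 1: A = πr² = π(2.3200e-04 m)² = 1.691e-07 m²
R_1 = (2.67×10^-8)(163)/(1.691e-07) = 25.74 Ω
Seg 2: A = π(d/2)² = π(5.0500e-04 m)² = 8.012e-07 m²
R_2 = (2.67×10^-8)(85.3)/(8.012e-07) = 2.843 Ω
Seg 3: A = πr² = π(8.4800e-05 m)² = 2.259e-08 m²
R_3 = (1.67×10^-8)(483)/(2.259e-08) = 357 Ω
R_total = R_1 + R_2 + R_3 = 386 Ω

386 Ω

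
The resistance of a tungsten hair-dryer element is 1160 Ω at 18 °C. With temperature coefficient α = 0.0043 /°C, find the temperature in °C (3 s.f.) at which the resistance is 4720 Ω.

732 °C

R = R₀(1 + α(T − T₀)) ⇒ T = T₀ + (R/R₀ − 1)/α
T = 18 + (4720/1160 − 1)/0.0043 = 18 + (3.069)/0.0043 = 732 °C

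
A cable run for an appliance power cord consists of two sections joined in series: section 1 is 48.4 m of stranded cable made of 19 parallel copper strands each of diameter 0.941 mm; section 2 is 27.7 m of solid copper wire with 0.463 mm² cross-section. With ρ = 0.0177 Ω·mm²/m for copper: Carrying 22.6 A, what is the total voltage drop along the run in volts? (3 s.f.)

ρ = 0.0177 Ω·mm²/m = 1.77×10^-8 Ω·m
Section 1: A_strand = π(4.7050e-04)² = 6.955e-07 m²; R₁ = ρL/(N·A_s) = (1.77×10^-8)(48.4)/(19×6.955e-07) = 0.06483 Ω
Section 2: A = 0.463 mm² = 4.630e-07 m²
R₂ = (1.77×10^-8)(27.7)/(4.630e-07) = 1.059 Ω
R = R₁ + R₂ = 1.124 Ω
V = IR = 22.6 × 1.124 = 25.4 V

25.4 V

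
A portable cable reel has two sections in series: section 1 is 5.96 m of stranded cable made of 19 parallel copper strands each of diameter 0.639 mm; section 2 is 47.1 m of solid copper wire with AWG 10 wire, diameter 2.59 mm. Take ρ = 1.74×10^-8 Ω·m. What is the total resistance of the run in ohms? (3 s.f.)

Section 1: A_strand = π(3.1950e-04)² = 3.207e-07 m²; R₁ = ρL/(N·A_s) = (1.74×10^-8)(5.96)/(19×3.207e-07) = 0.01702 Ω
Section 2: A = π(2.59/2 mm)² = π(1.2950e-03 m)² = 5.269e-06 m²
R₂ = (1.74×10^-8)(47.1)/(5.269e-06) = 0.1556 Ω
R = R₁ + R₂ = 0.173 Ω

0.173 Ω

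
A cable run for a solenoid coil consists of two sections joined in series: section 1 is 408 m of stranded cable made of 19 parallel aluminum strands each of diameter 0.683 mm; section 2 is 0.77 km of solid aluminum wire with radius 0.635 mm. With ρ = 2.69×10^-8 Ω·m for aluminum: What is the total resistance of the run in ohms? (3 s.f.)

Section 1: A_strand = π(3.4150e-04)² = 3.664e-07 m²; R₁ = ρL/(N·A_s) = (2.69×10^-8)(408)/(19×3.664e-07) = 1.577 Ω
Section 2: A = πr² = π(6.3500e-04 m)² = 1.267e-06 m²
R₂ = (2.69×10^-8)(770)/(1.267e-06) = 16.35 Ω
R = R₁ + R₂ = 17.9 Ω

17.9 Ω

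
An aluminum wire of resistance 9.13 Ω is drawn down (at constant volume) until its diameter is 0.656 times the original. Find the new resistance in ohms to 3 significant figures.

Volume constant ⇒ L' = L/r² with r = 0.656. R' = ρL'/A' = ρ(L/r²)/(πr²d₀²/4) = R/r⁴.
R' = 5.4 × 9.13 = 49.3 Ω

49.3 Ω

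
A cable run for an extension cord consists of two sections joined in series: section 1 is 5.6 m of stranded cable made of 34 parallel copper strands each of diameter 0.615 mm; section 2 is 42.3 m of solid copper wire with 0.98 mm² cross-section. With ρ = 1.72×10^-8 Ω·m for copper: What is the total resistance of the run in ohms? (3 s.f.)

Section 1: A_strand = π(3.0750e-04)² = 2.971e-07 m²; R₁ = ρL/(N·A_s) = (1.72×10^-8)(5.6)/(34×2.971e-07) = 0.009537 Ω
Section 2: A = 0.98 mm² = 9.800e-07 m²
R₂ = (1.72×10^-8)(42.3)/(9.800e-07) = 0.7424 Ω
R = R₁ + R₂ = 0.752 Ω

0.752 Ω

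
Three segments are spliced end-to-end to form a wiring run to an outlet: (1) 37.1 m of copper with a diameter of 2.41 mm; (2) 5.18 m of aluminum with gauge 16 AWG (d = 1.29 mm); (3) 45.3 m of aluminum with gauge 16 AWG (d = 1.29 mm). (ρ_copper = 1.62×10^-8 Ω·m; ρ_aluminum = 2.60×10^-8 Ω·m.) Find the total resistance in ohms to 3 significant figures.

1.14 Ω

Seg 1: A = π(d/2)² = π(1.2050e-03 m)² = 4.562e-06 m²
R_1 = (1.62×10^-8)(37.1)/(4.562e-06) = 0.1318 Ω
Seg 2: A = π(1.29/2 mm)² = π(6.4500e-04 m)² = 1.307e-06 m²
R_2 = (2.60×10^-8)(5.18)/(1.307e-06) = 0.103 Ω
Seg 3: A = π(1.29/2 mm)² = π(6.4500e-04 m)² = 1.307e-06 m²
R_3 = (2.60×10^-8)(45.3)/(1.307e-06) = 0.9012 Ω
R_total = R_1 + R_2 + R_3 = 1.14 Ω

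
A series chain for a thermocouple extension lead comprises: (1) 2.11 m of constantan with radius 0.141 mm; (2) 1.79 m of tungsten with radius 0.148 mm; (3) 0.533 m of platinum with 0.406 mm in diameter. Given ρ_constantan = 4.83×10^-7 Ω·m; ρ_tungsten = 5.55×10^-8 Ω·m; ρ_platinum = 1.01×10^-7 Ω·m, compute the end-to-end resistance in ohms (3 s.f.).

Seg 1: A = πr² = π(1.4100e-04 m)² = 6.246e-08 m²
R_1 = (4.83×10^-7)(2.11)/(6.246e-08) = 16.32 Ω
Seg 2: A = πr² = π(1.4800e-04 m)² = 6.881e-08 m²
R_2 = (5.55×10^-8)(1.79)/(6.881e-08) = 1.444 Ω
Seg 3: A = π(d/2)² = π(2.0300e-04 m)² = 1.295e-07 m²
R_3 = (1.01×10^-7)(0.533)/(1.295e-07) = 0.4158 Ω
R_total = R_1 + R_2 + R_3 = 18.2 Ω

18.2 Ω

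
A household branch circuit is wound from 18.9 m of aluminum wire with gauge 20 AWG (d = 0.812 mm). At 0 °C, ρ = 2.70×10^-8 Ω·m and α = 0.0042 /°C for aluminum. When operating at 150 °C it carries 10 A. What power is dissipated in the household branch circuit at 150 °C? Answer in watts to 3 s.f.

A = π(0.812/2 mm)² = π(4.0600e-04 m)² = 5.178e-07 m²
R₍0₎ = ρL/A = (2.70×10^-8)(18.9)/(5.178e-07) = 0.9854 Ω
R₍150₎ = R₍0₎(1 + αΔT) = 0.9854 × (1 + 0.0042×150) = 1.606 Ω
P = I²R = (10)² × 1.606 = 161 W

161 W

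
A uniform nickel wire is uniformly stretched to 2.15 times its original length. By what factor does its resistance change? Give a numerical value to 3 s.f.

4.62

Volume constant ⇒ A' = A/k with k = 2.15. R' = ρ(kL)/(A/k) = k²R.
Factor = 4.62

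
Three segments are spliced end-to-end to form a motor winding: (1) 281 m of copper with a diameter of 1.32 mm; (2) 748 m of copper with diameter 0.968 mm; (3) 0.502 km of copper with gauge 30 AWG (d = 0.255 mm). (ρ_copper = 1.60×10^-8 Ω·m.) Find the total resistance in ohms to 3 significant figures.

177 Ω

Seg 1: A = π(d/2)² = π(6.6000e-04 m)² = 1.368e-06 m²
R_1 = (1.60×10^-8)(281)/(1.368e-06) = 3.285 Ω
Seg 2: A = π(d/2)² = π(4.8400e-04 m)² = 7.359e-07 m²
R_2 = (1.60×10^-8)(748)/(7.359e-07) = 16.26 Ω
Seg 3: A = π(0.255/2 mm)² = π(1.2750e-04 m)² = 5.107e-08 m²
R_3 = (1.60×10^-8)(502)/(5.107e-08) = 157.3 Ω
R_total = R_1 + R_2 + R_3 = 177 Ω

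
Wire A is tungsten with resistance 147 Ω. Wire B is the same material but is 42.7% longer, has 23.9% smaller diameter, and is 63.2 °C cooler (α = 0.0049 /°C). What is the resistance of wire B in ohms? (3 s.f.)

R ∝ ρL/d² with ρ ∝ (1+αΔT), so R_B/R_A = (1 + 42.7/100) × (1 − 23.9/100)⁻² × (1 − 0.0049×63.2)
= 1.427 × 1.727 × 0.6903 = 1.701
R_B = 1.701 × 147 = 250 Ω

250 Ω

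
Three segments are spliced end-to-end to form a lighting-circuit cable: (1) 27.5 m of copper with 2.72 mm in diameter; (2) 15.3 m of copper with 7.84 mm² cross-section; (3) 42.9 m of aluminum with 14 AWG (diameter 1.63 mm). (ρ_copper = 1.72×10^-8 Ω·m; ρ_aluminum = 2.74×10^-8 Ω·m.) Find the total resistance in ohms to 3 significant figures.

Seg 1: A = π(d/2)² = π(1.3600e-03 m)² = 5.811e-06 m²
R_1 = (1.72×10^-8)(27.5)/(5.811e-06) = 0.0814 Ω
Seg 2: A = 7.84 mm² = 7.840e-06 m²
R_2 = (1.72×10^-8)(15.3)/(7.840e-06) = 0.03357 Ω
Seg 3: A = π(1.63/2 mm)² = π(8.1500e-04 m)² = 2.087e-06 m²
R_3 = (2.74×10^-8)(42.9)/(2.087e-06) = 0.5633 Ω
R_total = R_1 + R_2 + R_3 = 0.678 Ω

0.678 Ω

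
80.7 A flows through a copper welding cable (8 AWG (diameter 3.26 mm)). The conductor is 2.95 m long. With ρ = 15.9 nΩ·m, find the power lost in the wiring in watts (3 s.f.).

ρ = 15.9 nΩ·m = 1.59×10^-8 Ω·m
A = π(3.26/2 mm)² = π(1.6300e-03 m)² = 8.347e-06 m²
R = ρL/A = (1.59×10^-8)(2.95)/(8.347e-06) = 0.005619 Ω
P = I²R = (80.7)² × 0.005619 = 36.6 W

36.6 W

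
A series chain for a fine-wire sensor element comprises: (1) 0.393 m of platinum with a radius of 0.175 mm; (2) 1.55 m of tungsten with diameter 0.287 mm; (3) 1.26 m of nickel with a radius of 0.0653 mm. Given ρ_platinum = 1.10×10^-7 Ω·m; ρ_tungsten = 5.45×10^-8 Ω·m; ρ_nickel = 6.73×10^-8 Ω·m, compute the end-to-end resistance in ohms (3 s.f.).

Seg 1: A = πr² = π(1.7500e-04 m)² = 9.621e-08 m²
R_1 = (1.10×10^-7)(0.393)/(9.621e-08) = 0.4493 Ω
Seg 2: A = π(d/2)² = π(1.4350e-04 m)² = 6.469e-08 m²
R_2 = (5.45×10^-8)(1.55)/(6.469e-08) = 1.306 Ω
Seg 3: A = πr² = π(6.5300e-05 m)² = 1.340e-08 m²
R_3 = (6.73×10^-8)(1.26)/(1.340e-08) = 6.33 Ω
R_total = R_1 + R_2 + R_3 = 8.09 Ω

8.09 Ω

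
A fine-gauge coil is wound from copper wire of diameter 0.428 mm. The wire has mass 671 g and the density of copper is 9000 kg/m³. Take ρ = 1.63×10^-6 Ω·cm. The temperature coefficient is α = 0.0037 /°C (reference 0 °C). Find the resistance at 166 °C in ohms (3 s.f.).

94.8 Ω

ρ = 1.63×10^-6 Ω·cm = 1.63×10^-8 Ω·m
A = π(d/2)² = π(2.1400e-04 m)² = 1.4387e-07 m²
L = m/(density·A) = 0.671/(9000×1.4387e-07) = 518.2 m
R = ρL/A = (1.63×10^-8)(518.2)/(1.4387e-07) = 58.71 Ω
R(166 °C) = 58.71 × (1 + 0.0037×166) = 94.8 Ω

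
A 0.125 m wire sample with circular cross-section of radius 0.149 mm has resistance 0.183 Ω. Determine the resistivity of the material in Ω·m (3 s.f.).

1.02×10^-7 Ω·m

A = πr² = π(1.4900e-04 m)² = 6.975e-08 m²
ρ = RA/L = (0.183)(6.975e-08)/(0.125) = 1.02×10^-7 Ω·m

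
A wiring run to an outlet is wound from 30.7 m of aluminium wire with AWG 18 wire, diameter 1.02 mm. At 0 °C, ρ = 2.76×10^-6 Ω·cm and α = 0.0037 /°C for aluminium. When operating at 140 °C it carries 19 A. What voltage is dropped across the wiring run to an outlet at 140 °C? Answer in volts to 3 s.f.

29.9 V

ρ = 2.76×10^-6 Ω·cm = 2.76×10^-8 Ω·m
A = π(1.02/2 mm)² = π(5.1000e-04 m)² = 8.171e-07 m²
R₍0₎ = ρL/A = (2.76×10^-8)(30.7)/(8.171e-07) = 1.037 Ω
R₍140₎ = R₍0₎(1 + αΔT) = 1.037 × (1 + 0.0037×140) = 1.574 Ω
V = IR = 19 × 1.574 = 29.9 V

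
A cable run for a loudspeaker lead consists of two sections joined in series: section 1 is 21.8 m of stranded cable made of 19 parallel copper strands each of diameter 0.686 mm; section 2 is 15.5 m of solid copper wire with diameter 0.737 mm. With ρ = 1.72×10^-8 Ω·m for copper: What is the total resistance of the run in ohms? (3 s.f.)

0.678 Ω

Section 1: A_strand = π(3.4300e-04)² = 3.696e-07 m²; R₁ = ρL/(N·A_s) = (1.72×10^-8)(21.8)/(19×3.696e-07) = 0.05339 Ω
Section 2: A = π(d/2)² = π(3.6850e-04 m)² = 4.266e-07 m²
R₂ = (1.72×10^-8)(15.5)/(4.266e-07) = 0.6249 Ω
R = R₁ + R₂ = 0.678 Ω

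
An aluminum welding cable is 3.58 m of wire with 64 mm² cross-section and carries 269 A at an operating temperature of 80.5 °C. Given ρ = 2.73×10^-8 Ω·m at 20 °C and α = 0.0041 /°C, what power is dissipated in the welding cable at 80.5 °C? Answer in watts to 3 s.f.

A = 64 mm² = 6.400e-05 m²
R₍20₎ = ρL/A = (2.73×10^-8)(3.58)/(6.400e-05) = 0.001527 Ω
R₍80.5₎ = R₍20₎(1 + αΔT) = 0.001527 × (1 + 0.0041×60.5) = 0.001906 Ω
P = I²R = (269)² × 0.001906 = 138 W

138 W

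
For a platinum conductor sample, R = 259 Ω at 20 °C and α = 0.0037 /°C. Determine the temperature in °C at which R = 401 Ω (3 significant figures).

168 °C

R = R₀(1 + α(T − T₀)) ⇒ T = T₀ + (R/R₀ − 1)/α
T = 20 + (401/259 − 1)/0.0037 = 20 + (0.5483)/0.0037 = 168 °C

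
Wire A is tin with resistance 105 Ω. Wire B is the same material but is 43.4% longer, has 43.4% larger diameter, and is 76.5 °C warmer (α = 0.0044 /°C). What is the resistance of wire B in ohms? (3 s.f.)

97.9 Ω

R ∝ ρL/d² with ρ ∝ (1+αΔT), so R_B/R_A = (1 + 43.4/100) × (1 + 43.4/100)⁻² × (1 + 0.0044×76.5)
= 1.434 × 0.4863 × 1.337 = 0.9321
R_B = 0.9321 × 105 = 97.9 Ω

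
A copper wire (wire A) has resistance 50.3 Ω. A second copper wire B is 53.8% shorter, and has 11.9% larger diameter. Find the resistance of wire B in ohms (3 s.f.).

18.6 Ω

R ∝ L/d², so R_B/R_A = (1 − 53.8/100) × (1 + 11.9/100)⁻²
= 0.462 × 0.7986 = 0.369
R_B = 0.369 × 50.3 = 18.6 Ω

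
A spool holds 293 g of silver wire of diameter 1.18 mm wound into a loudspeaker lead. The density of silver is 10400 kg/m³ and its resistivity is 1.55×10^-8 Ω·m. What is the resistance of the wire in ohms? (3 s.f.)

0.365 Ω

A = π(d/2)² = π(5.9000e-04 m)² = 1.0936e-06 m²
L = m/(density·A) = 0.293/(10400×1.0936e-06) = 25.76 m
R = ρL/A = (1.55×10^-8)(25.76)/(1.0936e-06) = 0.365 Ω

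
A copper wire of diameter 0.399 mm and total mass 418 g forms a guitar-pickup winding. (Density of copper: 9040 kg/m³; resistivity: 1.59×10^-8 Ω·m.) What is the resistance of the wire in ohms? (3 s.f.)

47.0 Ω

A = π(d/2)² = π(1.9950e-04 m)² = 1.2504e-07 m²
L = m/(density·A) = 0.418/(9040×1.2504e-07) = 369.8 m
R = ρL/A = (1.59×10^-8)(369.8)/(1.2504e-07) = 47.0 Ω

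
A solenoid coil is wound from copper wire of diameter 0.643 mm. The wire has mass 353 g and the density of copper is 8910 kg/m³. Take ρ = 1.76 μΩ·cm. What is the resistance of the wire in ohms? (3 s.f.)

ρ = 1.76 μΩ·cm = 1.76×10^-8 Ω·m
A = π(d/2)² = π(3.2150e-04 m)² = 3.2472e-07 m²
L = m/(density·A) = 0.353/(8910×3.2472e-07) = 122 m
R = ρL/A = (1.76×10^-8)(122)/(3.2472e-07) = 6.61 Ω

6.61 Ω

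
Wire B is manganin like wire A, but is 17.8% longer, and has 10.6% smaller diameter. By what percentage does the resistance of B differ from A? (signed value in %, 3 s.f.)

R ∝ L/d², so R_B/R_A = (1 + 17.8/100) × (1 − 10.6/100)⁻²
= 1.178 × 1.251 = 1.474
(R_B − R_A)/R_A = 1.474 − 1 = 47.4%

47.4%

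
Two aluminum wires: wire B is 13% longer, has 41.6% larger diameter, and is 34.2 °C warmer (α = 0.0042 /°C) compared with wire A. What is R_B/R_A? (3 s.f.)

R ∝ ρL/d² with ρ ∝ (1+αΔT), so R_B/R_A = (1 + 13/100) × (1 + 41.6/100)⁻² × (1 + 0.0042×34.2)
= 1.13 × 0.4987 × 1.144 = 0.645

0.645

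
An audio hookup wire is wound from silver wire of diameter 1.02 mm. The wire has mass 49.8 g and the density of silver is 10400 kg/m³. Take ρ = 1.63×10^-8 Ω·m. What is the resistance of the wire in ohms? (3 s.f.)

0.117 Ω

A = π(d/2)² = π(5.1000e-04 m)² = 8.1713e-07 m²
L = m/(density·A) = 0.0498/(10400×8.1713e-07) = 5.86 m
R = ρL/A = (1.63×10^-8)(5.86)/(8.1713e-07) = 0.117 Ω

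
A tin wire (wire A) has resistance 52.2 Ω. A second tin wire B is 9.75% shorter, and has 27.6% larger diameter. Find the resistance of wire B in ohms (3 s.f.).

R ∝ L/d², so R_B/R_A = (1 − 9.75/100) × (1 + 27.6/100)⁻²
= 0.9025 × 0.6142 = 0.5543
R_B = 0.5543 × 52.2 = 28.9 Ω

28.9 Ω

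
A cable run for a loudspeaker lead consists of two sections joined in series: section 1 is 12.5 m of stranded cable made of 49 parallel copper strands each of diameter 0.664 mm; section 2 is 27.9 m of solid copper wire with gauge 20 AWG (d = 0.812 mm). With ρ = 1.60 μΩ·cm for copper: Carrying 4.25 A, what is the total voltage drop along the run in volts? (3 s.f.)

3.71 V

ρ = 1.60 μΩ·cm = 1.60×10^-8 Ω·m
Section 1: A_strand = π(3.3200e-04)² = 3.463e-07 m²; R₁ = ρL/(N·A_s) = (1.60×10^-8)(12.5)/(49×3.463e-07) = 0.01179 Ω
Section 2: A = π(0.812/2 mm)² = π(4.0600e-04 m)² = 5.178e-07 m²
R₂ = (1.60×10^-8)(27.9)/(5.178e-07) = 0.862 Ω
R = R₁ + R₂ = 0.8738 Ω
V = IR = 4.25 × 0.8738 = 3.71 V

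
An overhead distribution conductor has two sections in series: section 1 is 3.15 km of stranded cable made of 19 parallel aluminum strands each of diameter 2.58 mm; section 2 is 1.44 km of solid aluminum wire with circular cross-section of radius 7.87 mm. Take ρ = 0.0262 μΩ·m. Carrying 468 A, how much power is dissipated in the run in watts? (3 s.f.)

ρ = 0.0262 μΩ·m = 2.62×10^-8 Ω·m
Section 1: A_strand = π(1.2900e-03)² = 5.228e-06 m²; R₁ = ρL/(N·A_s) = (2.62×10^-8)(3150)/(19×5.228e-06) = 0.8309 Ω
Section 2: A = πr² = π(7.8700e-03 m)² = 1.946e-04 m²
R₂ = (2.62×10^-8)(1440)/(1.946e-04) = 0.1939 Ω
R = R₁ + R₂ = 1.025 Ω
P = I²R = (468)² × 1.025 = 2.24×10^5 W

2.24×10^5 W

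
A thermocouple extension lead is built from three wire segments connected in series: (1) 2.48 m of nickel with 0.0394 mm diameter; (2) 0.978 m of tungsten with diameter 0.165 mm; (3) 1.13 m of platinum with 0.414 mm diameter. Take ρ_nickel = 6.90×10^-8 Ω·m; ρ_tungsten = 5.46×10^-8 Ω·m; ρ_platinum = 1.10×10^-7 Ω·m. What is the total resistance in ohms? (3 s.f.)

Seg 1: A = π(d/2)² = π(1.9700e-05 m)² = 1.219e-09 m²
R_1 = (6.90×10^-8)(2.48)/(1.219e-09) = 140.4 Ω
Seg 2: A = π(d/2)² = π(8.2500e-05 m)² = 2.138e-08 m²
R_2 = (5.46×10^-8)(0.978)/(2.138e-08) = 2.497 Ω
Seg 3: A = π(d/2)² = π(2.0700e-04 m)² = 1.346e-07 m²
R_3 = (1.10×10^-7)(1.13)/(1.346e-07) = 0.9234 Ω
R_total = R_1 + R_2 + R_3 = 144 Ω

144 Ω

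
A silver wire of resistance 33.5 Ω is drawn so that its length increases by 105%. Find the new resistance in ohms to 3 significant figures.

141 Ω

k = 1 + 105/100 = 2.05; volume constant ⇒ A' = A/k, so R' = k²R.
R' = 4.202 × 33.5 = 141 Ω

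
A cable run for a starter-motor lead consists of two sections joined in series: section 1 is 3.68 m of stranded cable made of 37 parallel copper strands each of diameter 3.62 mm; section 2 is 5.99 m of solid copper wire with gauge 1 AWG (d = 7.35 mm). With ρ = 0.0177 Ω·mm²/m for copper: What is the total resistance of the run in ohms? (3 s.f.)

ρ = 0.0177 Ω·mm²/m = 1.77×10^-8 Ω·m
Section 1: A_strand = π(1.8100e-03)² = 1.029e-05 m²; R₁ = ρL/(N·A_s) = (1.77×10^-8)(3.68)/(37×1.029e-05) = 1.710×10^-4 Ω
Section 2: A = π(7.35/2 mm)² = π(3.6750e-03 m)² = 4.243e-05 m²
R₂ = (1.77×10^-8)(5.99)/(4.243e-05) = 0.002499 Ω
R = R₁ + R₂ = 0.00267 Ω

0.00267 Ω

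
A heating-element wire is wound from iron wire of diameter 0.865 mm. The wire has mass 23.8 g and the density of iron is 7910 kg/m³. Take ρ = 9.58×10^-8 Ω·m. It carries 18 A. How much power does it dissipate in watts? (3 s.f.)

A = π(d/2)² = π(4.3250e-04 m)² = 5.8765e-07 m²
L = m/(density·A) = 0.0238/(7910×5.8765e-07) = 5.12 m
R = ρL/A = (9.58×10^-8)(5.12)/(5.8765e-07) = 0.8347 Ω
P = I²R = (18)² × 0.8347 = 270 W

270 W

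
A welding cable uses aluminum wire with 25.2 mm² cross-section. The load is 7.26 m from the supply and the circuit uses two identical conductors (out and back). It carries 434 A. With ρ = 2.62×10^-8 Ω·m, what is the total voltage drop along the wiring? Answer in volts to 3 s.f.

6.55 V

A = 25.2 mm² = 2.520e-05 m²
Total conductor length (both ways) L = 2 × 7.26 = 14.52 m
R = ρL/A = (2.62×10^-8)(14.52)/(2.520e-05) = 0.0151 Ω
V = IR = 434 × 0.0151 = 6.55 V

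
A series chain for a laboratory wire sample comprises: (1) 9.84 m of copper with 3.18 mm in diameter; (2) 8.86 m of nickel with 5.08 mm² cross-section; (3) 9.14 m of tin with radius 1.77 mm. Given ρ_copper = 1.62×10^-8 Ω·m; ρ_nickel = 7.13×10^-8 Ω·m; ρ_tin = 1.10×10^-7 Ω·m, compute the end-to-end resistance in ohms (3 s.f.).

0.247 Ω

Seg 1: A = π(d/2)² = π(1.5900e-03 m)² = 7.942e-06 m²
R_1 = (1.62×10^-8)(9.84)/(7.942e-06) = 0.02007 Ω
Seg 2: A = 5.08 mm² = 5.080e-06 m²
R_2 = (7.13×10^-8)(8.86)/(5.080e-06) = 0.1244 Ω
Seg 3: A = πr² = π(1.7700e-03 m)² = 9.842e-06 m²
R_3 = (1.10×10^-7)(9.14)/(9.842e-06) = 0.1022 Ω
R_total = R_1 + R_2 + R_3 = 0.247 Ω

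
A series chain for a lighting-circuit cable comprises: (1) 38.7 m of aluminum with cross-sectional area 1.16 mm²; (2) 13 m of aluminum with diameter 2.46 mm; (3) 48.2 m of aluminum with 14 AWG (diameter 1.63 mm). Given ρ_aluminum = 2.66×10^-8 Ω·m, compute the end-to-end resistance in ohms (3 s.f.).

1.57 Ω

Seg 1: A = 1.16 mm² = 1.160e-06 m²
R_1 = (2.66×10^-8)(38.7)/(1.160e-06) = 0.8874 Ω
Seg 2: A = π(d/2)² = π(1.2300e-03 m)² = 4.753e-06 m²
R_2 = (2.66×10^-8)(13)/(4.753e-06) = 0.07276 Ω
Seg 3: A = π(1.63/2 mm)² = π(8.1500e-04 m)² = 2.087e-06 m²
R_3 = (2.66×10^-8)(48.2)/(2.087e-06) = 0.6144 Ω
R_total = R_1 + R_2 + R_3 = 1.57 Ω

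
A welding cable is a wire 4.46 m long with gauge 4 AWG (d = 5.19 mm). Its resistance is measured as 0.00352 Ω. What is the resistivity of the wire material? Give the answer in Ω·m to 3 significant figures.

1.67×10^-8 Ω·m

A = π(5.19/2 mm)² = π(2.5950e-03 m)² = 2.116e-05 m²
ρ = RA/L = (0.00352)(2.116e-05)/(4.46) = 1.67×10^-8 Ω·m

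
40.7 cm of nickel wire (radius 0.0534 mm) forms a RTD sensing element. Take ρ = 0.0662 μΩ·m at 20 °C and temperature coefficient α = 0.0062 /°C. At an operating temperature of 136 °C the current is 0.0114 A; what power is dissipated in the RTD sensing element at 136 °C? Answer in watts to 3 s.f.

6.72×10^-4 W

ρ = 0.0662 μΩ·m = 6.62×10^-8 Ω·m
A = πr² = π(5.3400e-05 m)² = 8.958e-09 m²
R₍20₎ = ρL/A = (6.62×10^-8)(0.407)/(8.958e-09) = 3.008 Ω
R₍136₎ = R₍20₎(1 + αΔT) = 3.008 × (1 + 0.0062×116) = 5.171 Ω
P = I²R = (0.0114)² × 5.171 = 6.72×10^-4 W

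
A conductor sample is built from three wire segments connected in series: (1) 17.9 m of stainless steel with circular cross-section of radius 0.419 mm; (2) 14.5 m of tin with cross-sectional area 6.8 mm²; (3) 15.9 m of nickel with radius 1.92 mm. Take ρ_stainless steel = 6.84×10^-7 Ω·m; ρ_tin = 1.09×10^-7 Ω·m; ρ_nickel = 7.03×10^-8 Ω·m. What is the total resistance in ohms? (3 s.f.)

22.5 Ω

Seg 1: A = πr² = π(4.1900e-04 m)² = 5.515e-07 m²
R_1 = (6.84×10^-7)(17.9)/(5.515e-07) = 22.2 Ω
Seg 2: A = 6.8 mm² = 6.800e-06 m²
R_2 = (1.09×10^-7)(14.5)/(6.800e-06) = 0.2324 Ω
Seg 3: A = πr² = π(1.9200e-03 m)² = 1.158e-05 m²
R_3 = (7.03×10^-8)(15.9)/(1.158e-05) = 0.09652 Ω
R_total = R_1 + R_2 + R_3 = 22.5 Ω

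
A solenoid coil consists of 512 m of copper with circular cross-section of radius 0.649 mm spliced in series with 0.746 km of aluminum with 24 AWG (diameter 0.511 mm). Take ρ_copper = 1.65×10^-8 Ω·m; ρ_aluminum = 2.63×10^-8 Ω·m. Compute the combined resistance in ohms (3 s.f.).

Segment 1: A = πr² = π(6.4900e-04 m)² = 1.323e-06 m²
R₁ = ρL/A = (1.65×10^-8)(512)/(1.323e-06) = 6.384 Ω
Segment 2: A = π(0.511/2 mm)² = π(2.5550e-04 m)² = 2.051e-07 m²
R₂ = (2.63×10^-8)(746)/(2.051e-07) = 95.67 Ω
R = R₁ + R₂ = 102 Ω

102 Ω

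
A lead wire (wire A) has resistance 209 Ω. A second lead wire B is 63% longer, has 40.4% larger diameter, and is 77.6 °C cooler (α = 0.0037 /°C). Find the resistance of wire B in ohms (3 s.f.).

R ∝ ρL/d² with ρ ∝ (1+αΔT), so R_B/R_A = (1 + 63/100) × (1 + 40.4/100)⁻² × (1 − 0.0037×77.6)
= 1.63 × 0.5073 × 0.7129 = 0.5895
R_B = 0.5895 × 209 = 123 Ω

123 Ω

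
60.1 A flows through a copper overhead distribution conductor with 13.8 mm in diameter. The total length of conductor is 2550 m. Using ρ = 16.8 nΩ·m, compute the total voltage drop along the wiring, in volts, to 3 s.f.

17.2 V

ρ = 16.8 nΩ·m = 1.68×10^-8 Ω·m
A = π(d/2)² = π(6.9000e-03 m)² = 1.496e-04 m²
R = ρL/A = (1.68×10^-8)(2550)/(1.496e-04) = 0.2864 Ω
V = IR = 60.1 × 0.2864 = 17.2 V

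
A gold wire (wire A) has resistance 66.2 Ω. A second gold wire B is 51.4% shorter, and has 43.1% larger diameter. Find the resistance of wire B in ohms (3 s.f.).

R ∝ L/d², so R_B/R_A = (1 − 51.4/100) × (1 + 43.1/100)⁻²
= 0.486 × 0.4883 = 0.2373
R_B = 0.2373 × 66.2 = 15.7 Ω

15.7 Ω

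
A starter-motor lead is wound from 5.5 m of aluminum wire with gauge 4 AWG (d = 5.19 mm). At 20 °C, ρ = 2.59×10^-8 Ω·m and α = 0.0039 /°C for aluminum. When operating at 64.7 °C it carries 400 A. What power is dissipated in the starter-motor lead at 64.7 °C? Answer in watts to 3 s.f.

A = π(5.19/2 mm)² = π(2.5950e-03 m)² = 2.116e-05 m²
R₍20₎ = ρL/A = (2.59×10^-8)(5.5)/(2.116e-05) = 0.006733 Ω
R₍64.7₎ = R₍20₎(1 + αΔT) = 0.006733 × (1 + 0.0039×44.7) = 0.007907 Ω
P = I²R = (400)² × 0.007907 = 1270 W

1270 W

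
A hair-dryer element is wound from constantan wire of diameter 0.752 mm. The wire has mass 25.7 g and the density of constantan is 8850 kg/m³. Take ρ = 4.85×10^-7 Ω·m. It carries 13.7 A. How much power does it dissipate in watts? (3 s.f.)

A = π(d/2)² = π(3.7600e-04 m)² = 4.4415e-07 m²
L = m/(density·A) = 0.0257/(8850×4.4415e-07) = 6.538 m
R = ρL/A = (4.85×10^-7)(6.538)/(4.4415e-07) = 7.14 Ω
P = I²R = (13.7)² × 7.14 = 1340 W

1340 W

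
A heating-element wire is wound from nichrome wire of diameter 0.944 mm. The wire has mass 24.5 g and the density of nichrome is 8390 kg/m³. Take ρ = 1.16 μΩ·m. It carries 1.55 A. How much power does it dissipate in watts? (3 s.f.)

16.6 W

ρ = 1.16 μΩ·m = 1.16×10^-6 Ω·m
A = π(d/2)² = π(4.7200e-04 m)² = 6.9990e-07 m²
L = m/(density·A) = 0.0245/(8390×6.9990e-07) = 4.172 m
R = ρL/A = (1.16×10^-6)(4.172)/(6.9990e-07) = 6.915 Ω
P = I²R = (1.55)² × 6.915 = 16.6 W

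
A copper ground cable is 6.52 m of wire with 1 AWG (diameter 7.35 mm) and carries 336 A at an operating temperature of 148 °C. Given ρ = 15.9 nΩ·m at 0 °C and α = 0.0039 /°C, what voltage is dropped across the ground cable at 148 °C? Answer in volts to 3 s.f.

1.29 V

ρ = 15.9 nΩ·m = 1.59×10^-8 Ω·m
A = π(7.35/2 mm)² = π(3.6750e-03 m)² = 4.243e-05 m²
R₍0₎ = ρL/A = (1.59×10^-8)(6.52)/(4.243e-05) = 0.002443 Ω
R₍148₎ = R₍0₎(1 + αΔT) = 0.002443 × (1 + 0.0039×148) = 0.003854 Ω
V = IR = 336 × 0.003854 = 1.29 V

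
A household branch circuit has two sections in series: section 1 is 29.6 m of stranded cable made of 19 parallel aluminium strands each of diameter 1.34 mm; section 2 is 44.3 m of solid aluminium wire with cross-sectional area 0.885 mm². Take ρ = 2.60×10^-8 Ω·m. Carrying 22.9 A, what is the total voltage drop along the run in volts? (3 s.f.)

Section 1: A_strand = π(6.7000e-04)² = 1.410e-06 m²; R₁ = ρL/(N·A_s) = (2.60×10^-8)(29.6)/(19×1.410e-06) = 0.02872 Ω
Section 2: A = 0.885 mm² = 8.850e-07 m²
R₂ = (2.60×10^-8)(44.3)/(8.850e-07) = 1.301 Ω
R = R₁ + R₂ = 1.33 Ω
V = IR = 22.9 × 1.33 = 30.5 V

30.5 V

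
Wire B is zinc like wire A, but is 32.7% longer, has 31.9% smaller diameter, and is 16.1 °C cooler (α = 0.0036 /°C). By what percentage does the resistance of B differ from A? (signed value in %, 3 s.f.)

170%

R ∝ ρL/d² with ρ ∝ (1+αΔT), so R_B/R_A = (1 + 32.7/100) × (1 − 31.9/100)⁻² × (1 − 0.0036×16.1)
= 1.327 × 2.156 × 0.942 = 2.696
(R_B − R_A)/R_A = 2.696 − 1 = 170%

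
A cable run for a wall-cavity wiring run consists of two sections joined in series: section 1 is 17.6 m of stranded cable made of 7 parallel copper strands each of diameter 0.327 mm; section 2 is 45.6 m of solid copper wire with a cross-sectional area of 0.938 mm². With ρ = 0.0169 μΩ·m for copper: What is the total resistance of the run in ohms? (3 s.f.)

ρ = 0.0169 μΩ·m = 1.69×10^-8 Ω·m
Section 1: A_strand = π(1.6350e-04)² = 8.398e-08 m²; R₁ = ρL/(N·A_s) = (1.69×10^-8)(17.6)/(7×8.398e-08) = 0.506 Ω
Section 2: A = 0.938 mm² = 9.380e-07 m²
R₂ = (1.69×10^-8)(45.6)/(9.380e-07) = 0.8216 Ω
R = R₁ + R₂ = 1.33 Ω

1.33 Ω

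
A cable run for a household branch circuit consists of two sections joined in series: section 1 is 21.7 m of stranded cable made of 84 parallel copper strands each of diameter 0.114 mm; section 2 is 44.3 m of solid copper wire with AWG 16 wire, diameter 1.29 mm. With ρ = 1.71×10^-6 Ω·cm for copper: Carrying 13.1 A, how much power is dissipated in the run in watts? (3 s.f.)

ρ = 1.71×10^-6 Ω·cm = 1.71×10^-8 Ω·m
Section 1: A_strand = π(5.7000e-05)² = 1.021e-08 m²; R₁ = ρL/(N·A_s) = (1.71×10^-8)(21.7)/(84×1.021e-08) = 0.4328 Ω
Section 2: A = π(1.29/2 mm)² = π(6.4500e-04 m)² = 1.307e-06 m²
R₂ = (1.71×10^-8)(44.3)/(1.307e-06) = 0.5796 Ω
R = R₁ + R₂ = 1.012 Ω
P = I²R = (13.1)² × 1.012 = 174 W

174 W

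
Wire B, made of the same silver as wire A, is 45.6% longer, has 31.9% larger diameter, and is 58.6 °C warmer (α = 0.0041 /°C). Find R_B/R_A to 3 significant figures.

1.04

R ∝ ρL/d² with ρ ∝ (1+αΔT), so R_B/R_A = (1 + 45.6/100) × (1 + 31.9/100)⁻² × (1 + 0.0041×58.6)
= 1.456 × 0.5748 × 1.24 = 1.04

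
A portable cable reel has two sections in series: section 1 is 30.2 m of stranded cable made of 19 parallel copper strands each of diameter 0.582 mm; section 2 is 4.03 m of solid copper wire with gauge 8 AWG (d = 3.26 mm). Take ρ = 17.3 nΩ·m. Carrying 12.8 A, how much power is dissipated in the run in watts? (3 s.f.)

ρ = 17.3 nΩ·m = 1.73×10^-8 Ω·m
Section 1: A_strand = π(2.9100e-04)² = 2.660e-07 m²; R₁ = ρL/(N·A_s) = (1.73×10^-8)(30.2)/(19×2.660e-07) = 0.1034 Ω
Section 2: A = π(3.26/2 mm)² = π(1.6300e-03 m)² = 8.347e-06 m²
R₂ = (1.73×10^-8)(4.03)/(8.347e-06) = 0.008353 Ω
R = R₁ + R₂ = 0.1117 Ω
P = I²R = (12.8)² × 0.1117 = 18.3 W

18.3 W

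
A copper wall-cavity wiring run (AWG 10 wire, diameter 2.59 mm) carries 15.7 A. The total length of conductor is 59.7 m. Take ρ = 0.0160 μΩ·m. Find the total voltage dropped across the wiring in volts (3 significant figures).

ρ = 0.0160 μΩ·m = 1.60×10^-8 Ω·m
A = π(2.59/2 mm)² = π(1.2950e-03 m)² = 5.269e-06 m²
R = ρL/A = (1.60×10^-8)(59.7)/(5.269e-06) = 0.1813 Ω
V = IR = 15.7 × 0.1813 = 2.85 V

2.85 V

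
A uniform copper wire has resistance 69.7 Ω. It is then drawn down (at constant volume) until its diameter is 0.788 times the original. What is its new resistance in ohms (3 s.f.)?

Volume constant ⇒ L' = L/r² with r = 0.788. R' = ρL'/A' = ρ(L/r²)/(πr²d₀²/4) = R/r⁴.
R' = 2.594 × 69.7 = 181 Ω

181 Ω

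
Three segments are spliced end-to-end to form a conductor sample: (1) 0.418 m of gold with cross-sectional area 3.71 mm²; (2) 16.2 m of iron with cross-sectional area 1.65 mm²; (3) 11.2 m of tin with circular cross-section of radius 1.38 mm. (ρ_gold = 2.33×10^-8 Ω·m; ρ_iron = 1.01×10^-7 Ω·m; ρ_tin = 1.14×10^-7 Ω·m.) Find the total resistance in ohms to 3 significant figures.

Seg 1: A = 3.71 mm² = 3.710e-06 m²
R_1 = (2.33×10^-8)(0.418)/(3.710e-06) = 0.002625 Ω
Seg 2: A = 1.65 mm² = 1.650e-06 m²
R_2 = (1.01×10^-7)(16.2)/(1.650e-06) = 0.9916 Ω
Seg 3: A = πr² = π(1.3800e-03 m)² = 5.983e-06 m²
R_3 = (1.14×10^-7)(11.2)/(5.983e-06) = 0.2134 Ω
R_total = R_1 + R_2 + R_3 = 1.21 Ω

1.21 Ω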